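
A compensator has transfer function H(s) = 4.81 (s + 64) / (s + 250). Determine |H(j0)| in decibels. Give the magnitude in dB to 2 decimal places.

1.81 dB

H(0) = 4.81 × 64 / 250 = 1.2314
20 log₁₀(1.2314) = 1.808 dB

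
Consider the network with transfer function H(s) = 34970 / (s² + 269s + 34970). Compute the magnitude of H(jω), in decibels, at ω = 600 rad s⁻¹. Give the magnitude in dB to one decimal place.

|(j600)² + 269(j600) + 34970| = |-3.2503e+05 + j1.614e+05| = 3.629e+05
|H(j600)| = 34970 / 3.629e+05 = 0.096363
20 log₁₀(0.096363) = -20.32 dB

-20.3 dB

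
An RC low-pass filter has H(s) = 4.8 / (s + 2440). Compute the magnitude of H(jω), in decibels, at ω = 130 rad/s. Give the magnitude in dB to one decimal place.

|j130 + 2440| = √(130² + 2440²) = 2443
|H(j130)| = 4.8 / 2443 = 0.0019644
20 log₁₀(0.0019644) = -54.14 dB

-54.1 dB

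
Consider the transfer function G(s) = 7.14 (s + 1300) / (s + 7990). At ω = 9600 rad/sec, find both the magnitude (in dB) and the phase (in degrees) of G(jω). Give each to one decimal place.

|G| = 14.9 dB, ∠G = 32.1°

|j9600 + 1300| = √(9600² + 1300²) = 9688
|j9600 + 7990| = √(9600² + 7990²) = 1.249e+04
|G(j9600)| = 7.14 × 9688 / 1.249e+04 = 5.538
20 log₁₀(5.538) = 14.87 dB
∠(j9600 + 1300) = arctan(9600/1300) = 82.29°
∠(j9600 + 7990) = arctan(9600/7990) = 50.23°
∠G(j9600) = 82.29° − 50.23° = 32.06°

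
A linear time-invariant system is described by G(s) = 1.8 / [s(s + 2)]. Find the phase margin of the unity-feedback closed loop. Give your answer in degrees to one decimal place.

67.4 deg

Gain crossover: |G(jω)| = 1 at ω ≈ 0.831 rad/sec.
∠G(j0.831) = −90° − arctan(0.831/2) ≈ -112.57°
PM = 180° + (-112.57°) = 67.43°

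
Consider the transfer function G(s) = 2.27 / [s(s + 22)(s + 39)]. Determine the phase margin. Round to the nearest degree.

Gain crossover: |G(jω)| = 1 at ω ≈ 0.00265 rad/s.
∠G(j0.00265) = −90° − arctan(0.00265/22) − arctan(0.00265/39) ≈ -90.01°
PM = 180° + (-90.01°) = 89.99°

90°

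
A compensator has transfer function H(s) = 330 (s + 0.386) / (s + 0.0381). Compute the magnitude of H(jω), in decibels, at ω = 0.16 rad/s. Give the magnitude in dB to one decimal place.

|j0.16 + 0.386| = √(0.16² + 0.386²) = 0.4178
|j0.16 + 0.0381| = √(0.16² + 0.0381²) = 0.1645
|H(j0.16)| = 330 × 0.4178 / 0.1645 = 838.37
20 log₁₀(838.37) = 58.47 dB

58.5 dB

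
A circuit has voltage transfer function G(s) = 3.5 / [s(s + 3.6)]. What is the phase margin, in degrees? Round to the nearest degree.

75°

Gain crossover: |G(jω)| = 1 at ω ≈ 0.941 rad/s.
∠G(j0.941) = −90° − arctan(0.941/3.6) ≈ -104.64°
PM = 180° + (-104.64°) = 75.36°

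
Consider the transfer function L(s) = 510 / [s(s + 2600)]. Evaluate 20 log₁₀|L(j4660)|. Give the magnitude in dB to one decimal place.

|j4660 + 2600| = √(4660² + 2600²) = 5336
|j4660| = 4660
|L(j4660)| = 510 / (5336 × 4660) = 2.0509e-05
20 log₁₀(2.0509e-05) = -93.76 dB

-93.8 dB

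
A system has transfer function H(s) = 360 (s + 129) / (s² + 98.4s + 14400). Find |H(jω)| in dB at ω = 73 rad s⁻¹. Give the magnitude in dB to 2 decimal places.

|j73 + 129| = √(73² + 129²) = 148.2
|(j73)² + 98.4(j73) + 14400| = |9071 + j7183.2| = 1.157e+04
|H(j73)| = 360 × 148.2 / 1.157e+04 = 4.6117
20 log₁₀(4.6117) = 13.277 dB

13.28 dB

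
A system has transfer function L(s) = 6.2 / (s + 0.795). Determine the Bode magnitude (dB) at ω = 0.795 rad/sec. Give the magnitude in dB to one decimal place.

|j0.795 + 0.795| = √(0.795² + 0.795²) = 1.124
|L(j0.795)| = 6.2 / 1.124 = 5.5145
20 log₁₀(5.5145) = 14.83 dB

14.8 dB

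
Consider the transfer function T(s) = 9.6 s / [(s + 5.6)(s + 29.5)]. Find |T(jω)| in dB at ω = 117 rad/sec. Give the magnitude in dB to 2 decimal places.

|j117| = 117
|j117 + 5.6| = √(117² + 5.6²) = 117.1
|j117 + 29.5| = √(117² + 29.5²) = 120.7
|T(j117)| = 9.6 × 117 / (117.1 × 120.7) = 0.07947
20 log₁₀(0.07947) = -21.996 dB

-22.00 dB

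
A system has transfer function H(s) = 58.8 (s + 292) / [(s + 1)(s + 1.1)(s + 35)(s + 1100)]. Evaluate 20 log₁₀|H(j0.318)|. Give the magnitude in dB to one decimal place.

|j0.318 + 292| = √(0.318² + 292²) = 292
|j0.318 + 1| = √(0.318² + 1²) = 1.049
|j0.318 + 1.1| = √(0.318² + 1.1²) = 1.145
|j0.318 + 35| = √(0.318² + 35²) = 35
|j0.318 + 1100| = √(0.318² + 1100²) = 1100
|H(j0.318)| = 58.8 × 292 / (1.049 × 1.145 × 35 × 1100) = 0.37114
20 log₁₀(0.37114) = -8.61 dB

-8.6 dB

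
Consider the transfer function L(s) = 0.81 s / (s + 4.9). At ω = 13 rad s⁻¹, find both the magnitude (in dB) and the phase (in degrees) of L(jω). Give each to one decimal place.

|j13| = 13
|j13 + 4.9| = √(13² + 4.9²) = 13.89
|L(j13)| = 0.81 × 13 / 13.89 = 0.75795
20 log₁₀(0.75795) = -2.41 dB
∠(j13) = 90.00°
∠(j13 + 4.9) = arctan(13/4.9) = 69.35°
∠L(j13) = 90.00° − 69.35° = 20.65°

|L| = -2.4 dB, ∠L = 20.7°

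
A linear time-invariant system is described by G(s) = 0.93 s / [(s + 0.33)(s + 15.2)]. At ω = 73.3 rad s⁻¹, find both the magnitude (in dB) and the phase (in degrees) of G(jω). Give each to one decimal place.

|G| = -38.1 dB, ∠G = -78.0°

|j73.3| = 73.3
|j73.3 + 0.33| = √(73.3² + 0.33²) = 73.3
|j73.3 + 15.2| = √(73.3² + 15.2²) = 74.86
|G(j73.3)| = 0.93 × 73.3 / (73.3 × 74.86) = 0.012423
20 log₁₀(0.012423) = -38.12 dB
∠(j73.3) = 90.00°
∠(j73.3 + 0.33) = arctan(73.3/0.33) = 89.74°
∠(j73.3 + 15.2) = arctan(73.3/15.2) = 78.28°
∠G(j73.3) = 90.00° − (89.74° + 78.28°) = -78.03°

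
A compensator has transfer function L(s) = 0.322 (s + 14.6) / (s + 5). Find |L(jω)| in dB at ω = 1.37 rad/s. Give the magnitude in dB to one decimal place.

-0.8 dB

|j1.37 + 14.6| = √(1.37² + 14.6²) = 14.66
|j1.37 + 5| = √(1.37² + 5²) = 5.184
|L(j1.37)| = 0.322 × 14.66 / 5.184 = 0.9108
20 log₁₀(0.9108) = -0.81 dB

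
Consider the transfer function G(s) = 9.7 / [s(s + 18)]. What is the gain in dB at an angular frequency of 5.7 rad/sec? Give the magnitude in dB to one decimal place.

|j5.7 + 18| = √(5.7² + 18²) = 18.88
|j5.7| = 5.7
|G(j5.7)| = 9.7 / (18.88 × 5.7) = 0.090131
20 log₁₀(0.090131) = -20.90 dB

-20.9 dB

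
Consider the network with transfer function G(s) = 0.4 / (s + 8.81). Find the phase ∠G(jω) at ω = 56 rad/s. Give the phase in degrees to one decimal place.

∠(j56 + 8.81) = arctan(56/8.81) = 81.06°
∠G(j56) = −81.06° = -81.06°

-81.1°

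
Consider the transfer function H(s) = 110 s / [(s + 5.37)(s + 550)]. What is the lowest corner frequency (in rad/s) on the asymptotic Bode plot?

5.37 rad/s

Break frequencies occur at each pole and zero magnitude: 5.37 rad/s, 550 rad/s.
The lowest is 5.37 rad/s.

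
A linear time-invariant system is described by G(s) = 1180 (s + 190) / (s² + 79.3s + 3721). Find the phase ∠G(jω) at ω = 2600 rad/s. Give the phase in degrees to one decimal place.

∠(j2600 + 190) = arctan(2600/190) = 85.82°
∠[(j2600)² + 79.3(j2600) + 3721] = ∠[-6.7563e+06 + j2.0618e+05] = 178.25°
∠G(j2600) = 85.82° − 178.25° = -92.43°

-92.4°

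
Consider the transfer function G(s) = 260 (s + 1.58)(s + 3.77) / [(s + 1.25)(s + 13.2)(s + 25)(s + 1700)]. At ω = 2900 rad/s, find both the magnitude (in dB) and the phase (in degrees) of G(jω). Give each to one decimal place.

|G| = -91.5 dB, ∠G = -148.9°

|j2900 + 1.58| = √(2900² + 1.58²) = 2900
|j2900 + 3.77| = √(2900² + 3.77²) = 2900
|j2900 + 1.25| = √(2900² + 1.25²) = 2900
|j2900 + 13.2| = √(2900² + 13.2²) = 2900
|j2900 + 25| = √(2900² + 25²) = 2900
|j2900 + 1700| = √(2900² + 1700²) = 3362
|G(j2900)| = 260 × 2900 × 2900 / (2900 × 2900 × 2900 × 3362) = 2.667e-05
20 log₁₀(2.667e-05) = -91.48 dB
∠(j2900 + 1.58) = arctan(2900/1.58) = 89.97°
∠(j2900 + 3.77) = arctan(2900/3.77) = 89.93°
∠(j2900 + 1.25) = arctan(2900/1.25) = 89.98°
∠(j2900 + 13.2) = arctan(2900/13.2) = 89.74°
∠(j2900 + 25) = arctan(2900/25) = 89.51°
∠(j2900 + 1700) = arctan(2900/1700) = 59.62°
∠G(j2900) = 89.97° + 89.93° − (89.98° + 89.74° + 89.51° + 59.62°) = -148.95°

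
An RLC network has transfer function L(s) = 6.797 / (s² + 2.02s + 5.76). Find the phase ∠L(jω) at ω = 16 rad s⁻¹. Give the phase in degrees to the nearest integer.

-173°

∠[(j16)² + 2.02(j16) + 5.76] = ∠[-250.24 + j32.32] = 172.64°
∠L(j16) = −172.64° = -172.64°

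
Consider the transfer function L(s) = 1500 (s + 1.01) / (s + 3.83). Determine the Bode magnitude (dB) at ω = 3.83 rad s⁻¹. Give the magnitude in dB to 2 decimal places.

60.80 dB

|j3.83 + 1.01| = √(3.83² + 1.01²) = 3.961
|j3.83 + 3.83| = √(3.83² + 3.83²) = 5.416
|L(j3.83)| = 1500 × 3.961 / 5.416 = 1096.9
20 log₁₀(1096.9) = 60.804 dB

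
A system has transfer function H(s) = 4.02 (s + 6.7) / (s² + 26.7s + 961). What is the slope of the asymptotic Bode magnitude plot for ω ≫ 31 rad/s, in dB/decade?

With 1 zero and 2 poles, the high-frequency asymptotic slope is 20 × (1 − 2) = -20 dB/decade.

-20 dB/decade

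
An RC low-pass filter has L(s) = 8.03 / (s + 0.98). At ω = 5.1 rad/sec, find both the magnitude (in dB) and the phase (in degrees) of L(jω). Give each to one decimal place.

|L| = 3.8 dB, ∠L = -79.1°

|j5.1 + 0.98| = √(5.1² + 0.98²) = 5.193
|L(j5.1)| = 8.03 / 5.193 = 1.5462
20 log₁₀(1.5462) = 3.79 dB
∠(j5.1 + 0.98) = arctan(5.1/0.98) = 79.12°
∠L(j5.1) = −79.12° = -79.12°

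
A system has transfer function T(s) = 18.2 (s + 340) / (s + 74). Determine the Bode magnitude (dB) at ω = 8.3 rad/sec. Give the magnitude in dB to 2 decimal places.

38.39 dB

|j8.3 + 340| = √(8.3² + 340²) = 340.1
|j8.3 + 74| = √(8.3² + 74²) = 74.46
|T(j8.3)| = 18.2 × 340.1 / 74.46 = 83.125
20 log₁₀(83.125) = 38.395 dB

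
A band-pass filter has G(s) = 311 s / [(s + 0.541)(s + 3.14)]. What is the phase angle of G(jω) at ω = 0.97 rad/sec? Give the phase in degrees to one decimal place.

12.0°

∠(j0.97) = 90.00°
∠(j0.97 + 0.541) = arctan(0.97/0.541) = 60.85°
∠(j0.97 + 3.14) = arctan(0.97/3.14) = 17.17°
∠G(j0.97) = 90.00° − (60.85° + 17.17°) = 11.98°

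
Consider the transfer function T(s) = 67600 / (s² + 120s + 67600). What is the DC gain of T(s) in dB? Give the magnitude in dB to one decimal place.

T(0) = 67600 / 67600 = 1
20 log₁₀(1) = 0.00 dB

0.0 dB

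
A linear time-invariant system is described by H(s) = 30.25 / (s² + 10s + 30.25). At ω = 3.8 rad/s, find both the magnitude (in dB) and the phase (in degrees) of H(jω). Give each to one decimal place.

|(j3.8)² + 10(j3.8) + 30.25| = |15.81 + j38| = 41.16
|H(j3.8)| = 30.25 / 41.16 = 0.73498
20 log₁₀(0.73498) = -2.67 dB
∠[(j3.8)² + 10(j3.8) + 30.25] = ∠[15.81 + j38] = 67.41°
∠H(j3.8) = −67.41° = -67.41°

|H| = -2.7 dB, ∠H = -67.4 deg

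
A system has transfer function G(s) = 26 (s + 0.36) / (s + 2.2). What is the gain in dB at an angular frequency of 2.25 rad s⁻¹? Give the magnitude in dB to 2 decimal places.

25.50 dB

|j2.25 + 0.36| = √(2.25² + 0.36²) = 2.279
|j2.25 + 2.2| = √(2.25² + 2.2²) = 3.147
|G(j2.25)| = 26 × 2.279 / 3.147 = 18.827
20 log₁₀(18.827) = 25.495 dB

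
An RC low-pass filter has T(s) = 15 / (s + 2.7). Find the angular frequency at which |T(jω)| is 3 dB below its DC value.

2.7 rad/s

For a single-pole low-pass, the −3 dB point is at the pole: ω = 2.7 rad/s.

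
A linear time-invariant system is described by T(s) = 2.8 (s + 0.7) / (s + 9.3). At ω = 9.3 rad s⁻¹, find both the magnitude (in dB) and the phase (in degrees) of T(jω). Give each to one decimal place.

|T| = 6.0 dB, ∠T = 40.7°

|j9.3 + 0.7| = √(9.3² + 0.7²) = 9.326
|j9.3 + 9.3| = √(9.3² + 9.3²) = 13.15
|T(j9.3)| = 2.8 × 9.326 / 13.15 = 1.9855
20 log₁₀(1.9855) = 5.96 dB
∠(j9.3 + 0.7) = arctan(9.3/0.7) = 85.70°
∠(j9.3 + 9.3) = arctan(9.3/9.3) = 45.00°
∠T(j9.3) = 85.70° − 45.00° = 40.70°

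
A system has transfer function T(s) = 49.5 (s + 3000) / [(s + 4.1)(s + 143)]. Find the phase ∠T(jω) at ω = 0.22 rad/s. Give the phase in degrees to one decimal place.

∠(j0.22 + 3000) = arctan(0.22/3000) = 0.00°
∠(j0.22 + 4.1) = arctan(0.22/4.1) = 3.07°
∠(j0.22 + 143) = arctan(0.22/143) = 0.09°
∠T(j0.22) = 0.00° − (3.07° + 0.09°) = -3.16°

-3.2°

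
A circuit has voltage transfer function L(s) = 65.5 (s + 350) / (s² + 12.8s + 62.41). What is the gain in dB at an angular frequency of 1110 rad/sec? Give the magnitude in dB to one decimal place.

-24.2 dB

|j1110 + 350| = √(1110² + 350²) = 1164
|(j1110)² + 12.8(j1110) + 62.41| = |-1.232e+06 + j14208| = 1.232e+06
|L(j1110)| = 65.5 × 1164 / 1.232e+06 = 0.061872
20 log₁₀(0.061872) = -24.17 dB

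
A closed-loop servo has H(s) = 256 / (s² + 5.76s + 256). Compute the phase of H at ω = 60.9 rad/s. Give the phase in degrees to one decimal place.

-174.2°

∠[(j60.9)² + 5.76(j60.9) + 256] = ∠[-3452.8 + j350.78] = 174.20°
∠H(j60.9) = −174.20° = -174.20°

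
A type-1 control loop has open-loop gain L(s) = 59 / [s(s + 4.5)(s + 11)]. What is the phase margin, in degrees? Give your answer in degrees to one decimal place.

Gain crossover: |L(jω)| = 1 at ω ≈ 1.15 rad/s.
∠L(j1.15) = −90° − arctan(1.15/4.5) − arctan(1.15/11) ≈ -110.28°
PM = 180° + (-110.28°) = 69.72°

69.7°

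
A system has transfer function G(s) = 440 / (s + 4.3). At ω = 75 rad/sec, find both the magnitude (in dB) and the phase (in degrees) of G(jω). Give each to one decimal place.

|j75 + 4.3| = √(75² + 4.3²) = 75.12
|G(j75)| = 440 / 75.12 = 5.857
20 log₁₀(5.857) = 15.35 dB
∠(j75 + 4.3) = arctan(75/4.3) = 86.72°
∠G(j75) = −86.72° = -86.72°

|G| = 15.4 dB, ∠G = -86.7°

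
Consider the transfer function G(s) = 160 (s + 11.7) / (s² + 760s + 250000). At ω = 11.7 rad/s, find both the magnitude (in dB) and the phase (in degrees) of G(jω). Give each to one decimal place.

|G| = -39.5 dB, ∠G = 43.0°

|j11.7 + 11.7| = √(11.7² + 11.7²) = 16.55
|(j11.7)² + 760(j11.7) + 250000| = |2.4986e+05 + j8892| = 2.5e+05
|G(j11.7)| = 160 × 16.55 / 2.5e+05 = 0.010589
20 log₁₀(0.010589) = -39.50 dB
∠(j11.7 + 11.7) = arctan(11.7/11.7) = 45.00°
∠[(j11.7)² + 760(j11.7) + 250000] = ∠[2.4986e+05 + j8892] = 2.04°
∠G(j11.7) = 45.00° − 2.04° = 42.96°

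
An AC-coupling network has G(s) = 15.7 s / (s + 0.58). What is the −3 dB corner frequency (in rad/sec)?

0.58 rad/sec

For a single-pole high-pass, the −3 dB point is at the pole: ω = 0.58 rad/sec.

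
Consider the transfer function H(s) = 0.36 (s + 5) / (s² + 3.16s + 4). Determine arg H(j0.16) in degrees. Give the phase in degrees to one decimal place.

-5.4°

∠(j0.16 + 5) = arctan(0.16/5) = 1.83°
∠[(j0.16)² + 3.16(j0.16) + 4] = ∠[3.9744 + j0.5056] = 7.25°
∠H(j0.16) = 1.83° − 7.25° = -5.42°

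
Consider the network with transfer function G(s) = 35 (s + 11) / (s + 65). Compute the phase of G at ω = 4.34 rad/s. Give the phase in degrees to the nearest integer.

∠(j4.34 + 11) = arctan(4.34/11) = 21.53°
∠(j4.34 + 65) = arctan(4.34/65) = 3.82°
∠G(j4.34) = 21.53° − 3.82° = 17.71°

18 deg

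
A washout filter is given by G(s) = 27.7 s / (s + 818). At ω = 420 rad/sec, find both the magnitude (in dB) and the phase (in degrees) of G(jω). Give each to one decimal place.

|G| = 22.0 dB, ∠G = 62.8°

|j420| = 420
|j420 + 818| = √(420² + 818²) = 919.5
|G(j420)| = 27.7 × 420 / 919.5 = 12.652
20 log₁₀(12.652) = 22.04 dB
∠(j420) = 90.00°
∠(j420 + 818) = arctan(420/818) = 27.18°
∠G(j420) = 90.00° − 27.18° = 62.82°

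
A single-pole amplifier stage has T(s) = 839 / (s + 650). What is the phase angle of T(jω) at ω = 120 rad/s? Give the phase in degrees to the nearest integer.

-10°

∠(j120 + 650) = arctan(120/650) = 10.46°
∠T(j120) = −10.46° = -10.46°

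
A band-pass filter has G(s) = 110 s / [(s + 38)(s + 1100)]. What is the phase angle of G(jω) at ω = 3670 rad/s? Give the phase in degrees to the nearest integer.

∠(j3670) = 90.00°
∠(j3670 + 38) = arctan(3670/38) = 89.41°
∠(j3670 + 1100) = arctan(3670/1100) = 73.32°
∠G(j3670) = 90.00° − (89.41° + 73.32°) = -72.72°

-73°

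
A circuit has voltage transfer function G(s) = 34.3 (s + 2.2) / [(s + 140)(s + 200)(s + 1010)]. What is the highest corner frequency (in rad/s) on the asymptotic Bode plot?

1010 rad/s

Break frequencies occur at each pole and zero magnitude: 2.2 rad/s, 140 rad/s, 200 rad/s, 1010 rad/s.
The highest is 1010 rad/s.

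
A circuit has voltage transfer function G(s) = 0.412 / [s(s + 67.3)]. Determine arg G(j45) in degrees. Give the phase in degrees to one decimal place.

-123.8 deg

∠(j45 + 67.3) = arctan(45/67.3) = 33.77°
∠(j45) = 90.00°
∠G(j45) = − (33.77° + 90.00°) = -123.77°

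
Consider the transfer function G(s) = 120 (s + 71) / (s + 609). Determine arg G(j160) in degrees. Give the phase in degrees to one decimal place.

∠(j160 + 71) = arctan(160/71) = 66.07°
∠(j160 + 609) = arctan(160/609) = 14.72°
∠G(j160) = 66.07° − 14.72° = 51.35°

51.4°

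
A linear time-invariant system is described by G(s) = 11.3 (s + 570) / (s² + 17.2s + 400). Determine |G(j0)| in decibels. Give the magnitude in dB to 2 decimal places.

G(0) = 11.3 × 570 / 400 = 16.102
20 log₁₀(16.102) = 24.138 dB

24.14 dB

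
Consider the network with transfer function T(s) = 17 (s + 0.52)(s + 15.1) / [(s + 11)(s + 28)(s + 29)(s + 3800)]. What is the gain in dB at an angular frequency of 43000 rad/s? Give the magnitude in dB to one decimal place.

|j43000 + 0.52| = √(43000² + 0.52²) = 4.3e+04
|j43000 + 15.1| = √(43000² + 15.1²) = 4.3e+04
|j43000 + 11| = √(43000² + 11²) = 4.3e+04
|j43000 + 28| = √(43000² + 28²) = 4.3e+04
|j43000 + 29| = √(43000² + 29²) = 4.3e+04
|j43000 + 3800| = √(43000² + 3800²) = 4.317e+04
|T(j43000)| = 17 × 4.3e+04 × 4.3e+04 / (4.3e+04 × 4.3e+04 × 4.3e+04 × 4.317e+04) = 9.1585e-09
20 log₁₀(9.1585e-09) = -160.76 dB

-160.8 dB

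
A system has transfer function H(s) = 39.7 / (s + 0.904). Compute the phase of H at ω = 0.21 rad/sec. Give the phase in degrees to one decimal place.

∠(j0.21 + 0.904) = arctan(0.21/0.904) = 13.08°
∠H(j0.21) = −13.08° = -13.08°

-13.1°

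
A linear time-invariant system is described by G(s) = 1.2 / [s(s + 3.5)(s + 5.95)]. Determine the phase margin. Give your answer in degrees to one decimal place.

88.5°

Gain crossover: |G(jω)| = 1 at ω ≈ 0.0576 rad s⁻¹.
∠G(j0.0576) = −90° − arctan(0.0576/3.5) − arctan(0.0576/5.95) ≈ -91.50°
PM = 180° + (-91.50°) = 88.50°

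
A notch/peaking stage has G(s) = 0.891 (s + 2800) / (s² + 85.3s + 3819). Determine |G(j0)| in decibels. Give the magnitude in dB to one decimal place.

-3.7 dB

G(0) = 0.891 × 2800 / 3819 = 0.65326
20 log₁₀(0.65326) = -3.70 dB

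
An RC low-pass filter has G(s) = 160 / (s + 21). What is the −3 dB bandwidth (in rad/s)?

21 rad/s

For a single-pole low-pass, the −3 dB point is at the pole: ω = 21 rad/s.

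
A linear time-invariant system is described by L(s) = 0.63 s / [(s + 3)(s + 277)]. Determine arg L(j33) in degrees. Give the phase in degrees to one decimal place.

-1.6 deg

∠(j33) = 90.00°
∠(j33 + 3) = arctan(33/3) = 84.81°
∠(j33 + 277) = arctan(33/277) = 6.79°
∠L(j33) = 90.00° − (84.81° + 6.79°) = -1.60°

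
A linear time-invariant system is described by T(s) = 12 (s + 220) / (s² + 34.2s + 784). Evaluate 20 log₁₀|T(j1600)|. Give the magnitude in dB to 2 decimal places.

|j1600 + 220| = √(1600² + 220²) = 1615
|(j1600)² + 34.2(j1600) + 784| = |-2.5592e+06 + j54720| = 2.56e+06
|T(j1600)| = 12 × 1615 / 2.56e+06 = 0.0075712
20 log₁₀(0.0075712) = -42.417 dB

-42.42 dB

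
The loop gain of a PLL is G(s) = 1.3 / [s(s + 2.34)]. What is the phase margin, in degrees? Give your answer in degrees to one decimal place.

77.0°

Gain crossover: |G(jω)| = 1 at ω ≈ 0.541 rad s⁻¹.
∠G(j0.541) = −90° − arctan(0.541/2.34) ≈ -103.02°
PM = 180° + (-103.02°) = 76.98°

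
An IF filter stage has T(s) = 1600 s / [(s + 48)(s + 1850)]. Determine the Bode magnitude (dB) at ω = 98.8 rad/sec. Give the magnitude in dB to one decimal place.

-2.2 dB

|j98.8| = 98.8
|j98.8 + 48| = √(98.8² + 48²) = 109.8
|j98.8 + 1850| = √(98.8² + 1850²) = 1853
|T(j98.8)| = 1600 × 98.8 / (109.8 × 1853) = 0.77681
20 log₁₀(0.77681) = -2.19 dB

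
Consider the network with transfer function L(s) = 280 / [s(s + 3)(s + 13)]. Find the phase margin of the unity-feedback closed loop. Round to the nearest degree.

Gain crossover: |L(jω)| = 1 at ω ≈ 4.07 rad s⁻¹.
∠L(j4.07) = −90° − arctan(4.07/3) − arctan(4.07/13) ≈ -160.96°
PM = 180° + (-160.96°) = 19.04°

19°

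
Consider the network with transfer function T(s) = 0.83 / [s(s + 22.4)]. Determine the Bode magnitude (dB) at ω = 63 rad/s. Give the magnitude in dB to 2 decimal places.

-74.11 dB

|j63 + 22.4| = √(63² + 22.4²) = 66.86
|j63| = 63
|T(j63)| = 0.83 / (66.86 × 63) = 0.00019704
20 log₁₀(0.00019704) = -74.109 dB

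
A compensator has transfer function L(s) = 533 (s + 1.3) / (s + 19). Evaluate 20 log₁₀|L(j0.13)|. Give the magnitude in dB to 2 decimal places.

31.28 dB

|j0.13 + 1.3| = √(0.13² + 1.3²) = 1.306
|j0.13 + 19| = √(0.13² + 19²) = 19
|L(j0.13)| = 533 × 1.306 / 19 = 36.649
20 log₁₀(36.649) = 31.281 dB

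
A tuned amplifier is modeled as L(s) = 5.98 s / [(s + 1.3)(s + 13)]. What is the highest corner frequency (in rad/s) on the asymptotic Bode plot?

13 rad/s

Break frequencies occur at each pole and zero magnitude: 1.3 rad/s, 13 rad/s.
The highest is 13 rad/s.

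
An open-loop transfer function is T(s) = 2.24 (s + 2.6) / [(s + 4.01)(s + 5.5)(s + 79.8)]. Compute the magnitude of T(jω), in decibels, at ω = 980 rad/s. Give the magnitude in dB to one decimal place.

|j980 + 2.6| = √(980² + 2.6²) = 980
|j980 + 4.01| = √(980² + 4.01²) = 980
|j980 + 5.5| = √(980² + 5.5²) = 980
|j980 + 79.8| = √(980² + 79.8²) = 983.2
|T(j980)| = 2.24 × 980 / (980 × 980 × 983.2) = 2.3246e-06
20 log₁₀(2.3246e-06) = -112.67 dB

-112.7 dB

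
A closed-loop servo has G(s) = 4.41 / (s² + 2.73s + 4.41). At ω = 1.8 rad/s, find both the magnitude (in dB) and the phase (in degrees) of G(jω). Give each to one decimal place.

|(j1.8)² + 2.73(j1.8) + 4.41| = |1.17 + j4.914| = 5.051
|G(j1.8)| = 4.41 / 5.051 = 0.87303
20 log₁₀(0.87303) = -1.18 dB
∠[(j1.8)² + 2.73(j1.8) + 4.41] = ∠[1.17 + j4.914] = 76.61°
∠G(j1.8) = −76.61° = -76.61°

|G| = -1.2 dB, ∠G = -76.6°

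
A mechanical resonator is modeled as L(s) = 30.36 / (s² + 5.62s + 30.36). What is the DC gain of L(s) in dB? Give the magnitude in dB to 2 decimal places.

L(0) = 30.36 / 30.36 = 1
20 log₁₀(1) = 0.000 dB

0.00 dB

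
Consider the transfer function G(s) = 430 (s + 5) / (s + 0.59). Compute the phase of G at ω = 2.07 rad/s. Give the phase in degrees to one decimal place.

∠(j2.07 + 5) = arctan(2.07/5) = 22.49°
∠(j2.07 + 0.59) = arctan(2.07/0.59) = 74.09°
∠G(j2.07) = 22.49° − 74.09° = -51.60°

-51.6 deg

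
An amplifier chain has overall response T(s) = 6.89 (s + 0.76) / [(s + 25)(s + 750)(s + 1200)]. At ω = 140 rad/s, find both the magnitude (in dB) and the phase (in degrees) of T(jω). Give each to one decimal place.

|T| = -102.7 dB, ∠T = -7.4 deg

|j140 + 0.76| = √(140² + 0.76²) = 140
|j140 + 25| = √(140² + 25²) = 142.2
|j140 + 750| = √(140² + 750²) = 763
|j140 + 1200| = √(140² + 1200²) = 1208
|T(j140)| = 6.89 × 140 / (142.2 × 763 × 1208) = 7.3586e-06
20 log₁₀(7.3586e-06) = -102.66 dB
∠(j140 + 0.76) = arctan(140/0.76) = 89.69°
∠(j140 + 25) = arctan(140/25) = 79.88°
∠(j140 + 750) = arctan(140/750) = 10.57°
∠(j140 + 1200) = arctan(140/1200) = 6.65°
∠T(j140) = 89.69° − (79.88° + 10.57° + 6.65°) = -7.41°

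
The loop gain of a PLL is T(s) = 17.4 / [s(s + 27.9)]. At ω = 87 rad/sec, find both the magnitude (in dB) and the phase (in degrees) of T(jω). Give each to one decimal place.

|T| = -53.2 dB, ∠T = -162.2°

|j87 + 27.9| = √(87² + 27.9²) = 91.36
|j87| = 87
|T(j87)| = 17.4 / (91.36 × 87) = 0.002189
20 log₁₀(0.002189) = -53.19 dB
∠(j87 + 27.9) = arctan(87/27.9) = 72.22°
∠(j87) = 90.00°
∠T(j87) = − (72.22° + 90.00°) = -162.22°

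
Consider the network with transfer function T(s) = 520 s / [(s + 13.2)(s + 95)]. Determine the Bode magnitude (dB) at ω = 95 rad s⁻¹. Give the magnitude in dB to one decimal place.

11.7 dB

|j95| = 95
|j95 + 13.2| = √(95² + 13.2²) = 95.91
|j95 + 95| = √(95² + 95²) = 134.4
|T(j95)| = 520 × 95 / (95.91 × 134.4) = 3.8336
20 log₁₀(3.8336) = 11.67 dB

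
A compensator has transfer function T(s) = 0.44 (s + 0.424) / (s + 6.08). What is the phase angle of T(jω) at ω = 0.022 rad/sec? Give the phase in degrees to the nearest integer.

∠(j0.022 + 0.424) = arctan(0.022/0.424) = 2.97°
∠(j0.022 + 6.08) = arctan(0.022/6.08) = 0.21°
∠T(j0.022) = 2.97° − 0.21° = 2.76°

3°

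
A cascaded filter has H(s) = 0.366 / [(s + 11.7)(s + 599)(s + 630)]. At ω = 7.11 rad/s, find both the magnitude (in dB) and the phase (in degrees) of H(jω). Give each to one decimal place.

|H| = -143.0 dB, ∠H = -32.6°

|j7.11 + 11.7| = √(7.11² + 11.7²) = 13.69
|j7.11 + 599| = √(7.11² + 599²) = 599
|j7.11 + 630| = √(7.11² + 630²) = 630
|H(j7.11)| = 0.366 / (13.69 × 599 × 630) = 7.0831e-08
20 log₁₀(7.0831e-08) = -143.00 dB
∠(j7.11 + 11.7) = arctan(7.11/11.7) = 31.29°
∠(j7.11 + 599) = arctan(7.11/599) = 0.68°
∠(j7.11 + 630) = arctan(7.11/630) = 0.65°
∠H(j7.11) = − (31.29° + 0.68° + 0.65°) = -32.61°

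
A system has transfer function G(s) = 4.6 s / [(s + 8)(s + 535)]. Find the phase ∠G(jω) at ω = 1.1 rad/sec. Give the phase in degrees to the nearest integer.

82°

∠(j1.1) = 90.00°
∠(j1.1 + 8) = arctan(1.1/8) = 7.83°
∠(j1.1 + 535) = arctan(1.1/535) = 0.12°
∠G(j1.1) = 90.00° − (7.83° + 0.12°) = 82.05°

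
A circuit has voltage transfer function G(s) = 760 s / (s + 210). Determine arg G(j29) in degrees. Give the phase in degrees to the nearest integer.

82 deg

∠(j29) = 90.00°
∠(j29 + 210) = arctan(29/210) = 7.86°
∠G(j29) = 90.00° − 7.86° = 82.14°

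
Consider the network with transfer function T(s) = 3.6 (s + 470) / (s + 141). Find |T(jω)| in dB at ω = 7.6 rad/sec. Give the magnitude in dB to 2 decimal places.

|j7.6 + 470| = √(7.6² + 470²) = 470.1
|j7.6 + 141| = √(7.6² + 141²) = 141.2
|T(j7.6)| = 3.6 × 470.1 / 141.2 = 11.984
20 log₁₀(11.984) = 21.572 dB

21.57 dB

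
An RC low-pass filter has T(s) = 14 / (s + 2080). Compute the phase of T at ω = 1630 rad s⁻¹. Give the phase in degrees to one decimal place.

-38.1°

∠(j1630 + 2080) = arctan(1630/2080) = 38.08°
∠T(j1630) = −38.08° = -38.08°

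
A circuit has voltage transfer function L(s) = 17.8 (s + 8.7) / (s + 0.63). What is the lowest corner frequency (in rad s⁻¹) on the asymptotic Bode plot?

0.63 rad s⁻¹

Break frequencies occur at each pole and zero magnitude: 0.63 rad s⁻¹, 8.7 rad s⁻¹.
The lowest is 0.63 rad s⁻¹.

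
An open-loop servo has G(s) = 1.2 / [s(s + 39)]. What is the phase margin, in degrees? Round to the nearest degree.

Gain crossover: |G(jω)| = 1 at ω ≈ 0.0308 rad/s.
∠G(j0.0308) = −90° − arctan(0.0308/39) ≈ -90.05°
PM = 180° + (-90.05°) = 89.95°

90 deg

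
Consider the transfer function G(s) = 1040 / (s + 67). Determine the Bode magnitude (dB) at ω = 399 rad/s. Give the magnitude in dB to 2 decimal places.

8.20 dB

|j399 + 67| = √(399² + 67²) = 404.6
|G(j399)| = 1040 / 404.6 = 2.5705
20 log₁₀(2.5705) = 8.200 dB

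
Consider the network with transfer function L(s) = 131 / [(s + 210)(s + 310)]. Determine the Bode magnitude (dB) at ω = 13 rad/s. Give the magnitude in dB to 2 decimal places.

|j13 + 210| = √(13² + 210²) = 210.4
|j13 + 310| = √(13² + 310²) = 310.3
|L(j13)| = 131 / (210.4 × 310.3) = 0.0020067
20 log₁₀(0.0020067) = -53.950 dB

-53.95 dB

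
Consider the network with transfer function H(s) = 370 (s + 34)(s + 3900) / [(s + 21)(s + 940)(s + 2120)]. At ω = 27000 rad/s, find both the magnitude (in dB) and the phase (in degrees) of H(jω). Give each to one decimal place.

|H| = -37.2 dB, ∠H = -91.8°

|j27000 + 34| = √(27000² + 34²) = 2.7e+04
|j27000 + 3900| = √(27000² + 3900²) = 2.728e+04
|j27000 + 21| = √(27000² + 21²) = 2.7e+04
|j27000 + 940| = √(27000² + 940²) = 2.702e+04
|j27000 + 2120| = √(27000² + 2120²) = 2.708e+04
|H(j27000)| = 370 × 2.7e+04 × 2.728e+04 / (2.7e+04 × 2.702e+04 × 2.708e+04) = 0.013795
20 log₁₀(0.013795) = -37.21 dB
∠(j27000 + 34) = arctan(27000/34) = 89.93°
∠(j27000 + 3900) = arctan(27000/3900) = 81.78°
∠(j27000 + 21) = arctan(27000/21) = 89.96°
∠(j27000 + 940) = arctan(27000/940) = 88.01°
∠(j27000 + 2120) = arctan(27000/2120) = 85.51°
∠H(j27000) = 89.93° + 81.78° − (89.96° + 88.01° + 85.51°) = -91.76°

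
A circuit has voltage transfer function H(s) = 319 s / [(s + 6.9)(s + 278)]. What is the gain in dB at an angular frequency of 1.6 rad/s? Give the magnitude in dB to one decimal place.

-11.7 dB

|j1.6| = 1.6
|j1.6 + 6.9| = √(1.6² + 6.9²) = 7.083
|j1.6 + 278| = √(1.6² + 278²) = 278
|H(j1.6)| = 319 × 1.6 / (7.083 × 278) = 0.2592
20 log₁₀(0.2592) = -11.73 dB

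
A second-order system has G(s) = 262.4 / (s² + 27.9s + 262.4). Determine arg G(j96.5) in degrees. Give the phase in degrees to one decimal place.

-163.4°

∠[(j96.5)² + 27.9(j96.5) + 262.4] = ∠[-9049.9 + j2692.3] = 163.43°
∠G(j96.5) = −163.43° = -163.43°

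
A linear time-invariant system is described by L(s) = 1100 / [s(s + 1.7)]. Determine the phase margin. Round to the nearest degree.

3°

Gain crossover: |L(jω)| = 1 at ω ≈ 33.1 rad s⁻¹.
∠L(j33.1) = −90° − arctan(33.1/1.7) ≈ -177.06°
PM = 180° + (-177.06°) = 2.94°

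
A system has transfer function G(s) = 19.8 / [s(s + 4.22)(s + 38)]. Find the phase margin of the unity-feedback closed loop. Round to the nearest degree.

Gain crossover: |G(jω)| = 1 at ω ≈ 0.123 rad/s.
∠G(j0.123) = −90° − arctan(0.123/4.22) − arctan(0.123/38) ≈ -91.86°
PM = 180° + (-91.86°) = 88.14°

88°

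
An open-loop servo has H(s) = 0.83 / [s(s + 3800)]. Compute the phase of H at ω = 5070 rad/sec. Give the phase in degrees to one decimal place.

∠(j5070 + 3800) = arctan(5070/3800) = 53.15°
∠(j5070) = 90.00°
∠H(j5070) = − (53.15° + 90.00°) = -143.15°

-143.1°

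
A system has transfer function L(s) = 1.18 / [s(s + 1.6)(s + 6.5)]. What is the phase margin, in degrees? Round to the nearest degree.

85°

Gain crossover: |L(jω)| = 1 at ω ≈ 0.113 rad/sec.
∠L(j0.113) = −90° − arctan(0.113/1.6) − arctan(0.113/6.5) ≈ -95.04°
PM = 180° + (-95.04°) = 84.96°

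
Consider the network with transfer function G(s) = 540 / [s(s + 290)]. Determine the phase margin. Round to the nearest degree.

Gain crossover: |G(jω)| = 1 at ω ≈ 1.86 rad s⁻¹.
∠G(j1.86) = −90° − arctan(1.86/290) ≈ -90.37°
PM = 180° + (-90.37°) = 89.63°

90°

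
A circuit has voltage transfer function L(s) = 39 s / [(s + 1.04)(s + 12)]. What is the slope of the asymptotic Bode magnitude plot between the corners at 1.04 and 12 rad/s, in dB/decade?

In this band the factors already past their corner are: 1 differentiator zero, pole at 1.04; net slope = 0 dB/decade.

0 dB/decade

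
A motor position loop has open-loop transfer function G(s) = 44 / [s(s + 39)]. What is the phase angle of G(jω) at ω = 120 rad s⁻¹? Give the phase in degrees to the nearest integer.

∠(j120 + 39) = arctan(120/39) = 72.00°
∠(j120) = 90.00°
∠G(j120) = − (72.00° + 90.00°) = -162.00°

-162°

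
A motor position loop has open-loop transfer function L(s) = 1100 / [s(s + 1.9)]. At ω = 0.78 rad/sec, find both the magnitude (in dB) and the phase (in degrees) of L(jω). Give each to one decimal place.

|L| = 56.7 dB, ∠L = -112.3°

|j0.78 + 1.9| = √(0.78² + 1.9²) = 2.054
|j0.78| = 0.78
|L(j0.78)| = 1100 / (2.054 × 0.78) = 686.63
20 log₁₀(686.63) = 56.73 dB
∠(j0.78 + 1.9) = arctan(0.78/1.9) = 22.32°
∠(j0.78) = 90.00°
∠L(j0.78) = − (22.32° + 90.00°) = -112.32°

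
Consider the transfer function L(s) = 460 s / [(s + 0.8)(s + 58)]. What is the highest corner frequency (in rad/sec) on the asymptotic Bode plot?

58 rad/sec

Break frequencies occur at each pole and zero magnitude: 0.8 rad/sec, 58 rad/sec.
The highest is 58 rad/sec.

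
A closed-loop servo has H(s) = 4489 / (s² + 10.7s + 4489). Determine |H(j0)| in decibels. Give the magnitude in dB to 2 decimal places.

H(0) = 4489 / 4489 = 1
20 log₁₀(1) = 0.000 dB

0.00 dB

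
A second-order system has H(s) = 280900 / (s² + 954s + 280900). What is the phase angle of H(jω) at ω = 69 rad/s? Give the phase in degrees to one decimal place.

-13.4°

∠[(j69)² + 954(j69) + 280900] = ∠[2.7614e+05 + j65826] = 13.41°
∠H(j69) = −13.41° = -13.41°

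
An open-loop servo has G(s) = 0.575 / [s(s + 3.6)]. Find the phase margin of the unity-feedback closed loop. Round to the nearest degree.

87°

Gain crossover: |G(jω)| = 1 at ω ≈ 0.16 rad/s.
∠G(j0.16) = −90° − arctan(0.16/3.6) ≈ -92.54°
PM = 180° + (-92.54°) = 87.46°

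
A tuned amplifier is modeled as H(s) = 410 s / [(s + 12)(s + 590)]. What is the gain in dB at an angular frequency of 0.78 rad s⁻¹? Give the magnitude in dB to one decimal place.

|j0.78| = 0.78
|j0.78 + 12| = √(0.78² + 12²) = 12.03
|j0.78 + 590| = √(0.78² + 590²) = 590
|H(j0.78)| = 410 × 0.78 / (12.03 × 590) = 0.045074
20 log₁₀(0.045074) = -26.92 dB

-26.9 dB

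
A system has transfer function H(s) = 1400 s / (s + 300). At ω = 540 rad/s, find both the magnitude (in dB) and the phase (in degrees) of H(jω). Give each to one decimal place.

|j540| = 540
|j540 + 300| = √(540² + 300²) = 617.7
|H(j540)| = 1400 × 540 / 617.7 = 1223.8
20 log₁₀(1223.8) = 61.75 dB
∠(j540) = 90.00°
∠(j540 + 300) = arctan(540/300) = 60.95°
∠H(j540) = 90.00° − 60.95° = 29.05°

|H| = 61.8 dB, ∠H = 29.1°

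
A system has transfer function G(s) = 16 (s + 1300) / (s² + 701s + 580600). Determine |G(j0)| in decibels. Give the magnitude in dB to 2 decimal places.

-28.92 dB

G(0) = 16 × 1300 / 580600 = 0.035825
20 log₁₀(0.035825) = -28.916 dB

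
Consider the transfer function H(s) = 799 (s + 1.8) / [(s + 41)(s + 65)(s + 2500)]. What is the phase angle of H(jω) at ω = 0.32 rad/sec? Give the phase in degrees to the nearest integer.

9°

∠(j0.32 + 1.8) = arctan(0.32/1.8) = 10.08°
∠(j0.32 + 41) = arctan(0.32/41) = 0.45°
∠(j0.32 + 65) = arctan(0.32/65) = 0.28°
∠(j0.32 + 2500) = arctan(0.32/2500) = 0.01°
∠H(j0.32) = 10.08° − (0.45° + 0.28° + 0.01°) = 9.34°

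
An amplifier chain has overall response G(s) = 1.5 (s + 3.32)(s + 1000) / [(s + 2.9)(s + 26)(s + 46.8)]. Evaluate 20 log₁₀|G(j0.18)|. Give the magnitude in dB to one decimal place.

3.0 dB

|j0.18 + 3.32| = √(0.18² + 3.32²) = 3.325
|j0.18 + 1000| = √(0.18² + 1000²) = 1000
|j0.18 + 2.9| = √(0.18² + 2.9²) = 2.906
|j0.18 + 26| = √(0.18² + 26²) = 26
|j0.18 + 46.8| = √(0.18² + 46.8²) = 46.8
|G(j0.18)| = 1.5 × 3.325 × 1000 / (2.906 × 26 × 46.8) = 1.4106
20 log₁₀(1.4106) = 2.99 dB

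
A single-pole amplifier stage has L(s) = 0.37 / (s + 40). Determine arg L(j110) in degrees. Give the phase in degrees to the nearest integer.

-70°

∠(j110 + 40) = arctan(110/40) = 70.02°
∠L(j110) = −70.02° = -70.02°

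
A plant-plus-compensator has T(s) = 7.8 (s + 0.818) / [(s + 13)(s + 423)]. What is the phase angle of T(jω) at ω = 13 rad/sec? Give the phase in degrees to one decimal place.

39.6°

∠(j13 + 0.818) = arctan(13/0.818) = 86.40°
∠(j13 + 13) = arctan(13/13) = 45.00°
∠(j13 + 423) = arctan(13/423) = 1.76°
∠T(j13) = 86.40° − (45.00° + 1.76°) = 39.64°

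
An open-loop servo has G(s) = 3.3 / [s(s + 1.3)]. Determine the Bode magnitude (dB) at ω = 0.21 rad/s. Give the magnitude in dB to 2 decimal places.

|j0.21 + 1.3| = √(0.21² + 1.3²) = 1.317
|j0.21| = 0.21
|G(j0.21)| = 3.3 / (1.317 × 0.21) = 11.933
20 log₁₀(11.933) = 21.535 dB

21.54 dB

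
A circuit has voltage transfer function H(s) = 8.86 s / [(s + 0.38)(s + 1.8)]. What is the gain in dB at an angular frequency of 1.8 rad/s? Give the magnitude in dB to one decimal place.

10.6 dB

|j1.8| = 1.8
|j1.8 + 0.38| = √(1.8² + 0.38²) = 1.84
|j1.8 + 1.8| = √(1.8² + 1.8²) = 2.546
|H(j1.8)| = 8.86 × 1.8 / (1.84 × 2.546) = 3.4055
20 log₁₀(3.4055) = 10.64 dB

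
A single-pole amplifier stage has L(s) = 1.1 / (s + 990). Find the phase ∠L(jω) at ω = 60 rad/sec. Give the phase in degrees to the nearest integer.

∠(j60 + 990) = arctan(60/990) = 3.47°
∠L(j60) = −3.47° = -3.47°

-3°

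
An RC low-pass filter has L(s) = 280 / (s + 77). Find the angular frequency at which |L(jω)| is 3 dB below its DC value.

77 rad/sec

For a single-pole low-pass, the −3 dB point is at the pole: ω = 77 rad/sec.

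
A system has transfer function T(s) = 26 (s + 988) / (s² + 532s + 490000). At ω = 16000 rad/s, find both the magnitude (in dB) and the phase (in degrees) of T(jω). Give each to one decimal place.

|T| = -55.8 dB, ∠T = -91.6 deg

|j16000 + 988| = √(16000² + 988²) = 1.603e+04
|(j16000)² + 532(j16000) + 490000| = |-2.5551e+08 + j8.512e+06| = 2.557e+08
|T(j16000)| = 26 × 1.603e+04 / 2.557e+08 = 0.0016303
20 log₁₀(0.0016303) = -55.75 dB
∠(j16000 + 988) = arctan(16000/988) = 86.47°
∠[(j16000)² + 532(j16000) + 490000] = ∠[-2.5551e+08 + j8.512e+06] = 178.09°
∠T(j16000) = 86.47° − 178.09° = -91.63°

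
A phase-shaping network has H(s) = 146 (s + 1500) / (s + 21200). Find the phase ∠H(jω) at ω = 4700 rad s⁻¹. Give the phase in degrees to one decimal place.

59.8 deg

∠(j4700 + 1500) = arctan(4700/1500) = 72.30°
∠(j4700 + 21200) = arctan(4700/21200) = 12.50°
∠H(j4700) = 72.30° − 12.50° = 59.80°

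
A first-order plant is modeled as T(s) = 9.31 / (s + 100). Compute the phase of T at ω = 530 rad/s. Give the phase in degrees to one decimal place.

∠(j530 + 100) = arctan(530/100) = 79.32°
∠T(j530) = −79.32° = -79.32°

-79.3°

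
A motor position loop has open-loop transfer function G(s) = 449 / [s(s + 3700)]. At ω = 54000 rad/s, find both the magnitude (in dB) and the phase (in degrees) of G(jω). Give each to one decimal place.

|G| = -136.3 dB, ∠G = -176.1 deg

|j54000 + 3700| = √(54000² + 3700²) = 5.413e+04
|j54000| = 5.4e+04
|G(j54000)| = 449 / (5.413e+04 × 5.4e+04) = 1.5362e-07
20 log₁₀(1.5362e-07) = -136.27 dB
∠(j54000 + 3700) = arctan(54000/3700) = 86.08°
∠(j54000) = 90.00°
∠G(j54000) = − (86.08° + 90.00°) = -176.08°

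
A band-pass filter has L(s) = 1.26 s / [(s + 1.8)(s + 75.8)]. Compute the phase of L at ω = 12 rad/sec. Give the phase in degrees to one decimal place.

∠(j12) = 90.00°
∠(j12 + 1.8) = arctan(12/1.8) = 81.47°
∠(j12 + 75.8) = arctan(12/75.8) = 9.00°
∠L(j12) = 90.00° − (81.47° + 9.00°) = -0.47°

-0.5°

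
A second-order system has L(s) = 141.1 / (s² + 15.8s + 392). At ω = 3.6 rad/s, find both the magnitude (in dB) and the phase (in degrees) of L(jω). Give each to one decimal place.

|L| = -8.7 dB, ∠L = -8.5°

|(j3.6)² + 15.8(j3.6) + 392| = |379.04 + j56.88| = 383.3
|L(j3.6)| = 141.1 / 383.3 = 0.36813
20 log₁₀(0.36813) = -8.68 dB
∠[(j3.6)² + 15.8(j3.6) + 392] = ∠[379.04 + j56.88] = 8.53°
∠L(j3.6) = −8.53° = -8.53°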